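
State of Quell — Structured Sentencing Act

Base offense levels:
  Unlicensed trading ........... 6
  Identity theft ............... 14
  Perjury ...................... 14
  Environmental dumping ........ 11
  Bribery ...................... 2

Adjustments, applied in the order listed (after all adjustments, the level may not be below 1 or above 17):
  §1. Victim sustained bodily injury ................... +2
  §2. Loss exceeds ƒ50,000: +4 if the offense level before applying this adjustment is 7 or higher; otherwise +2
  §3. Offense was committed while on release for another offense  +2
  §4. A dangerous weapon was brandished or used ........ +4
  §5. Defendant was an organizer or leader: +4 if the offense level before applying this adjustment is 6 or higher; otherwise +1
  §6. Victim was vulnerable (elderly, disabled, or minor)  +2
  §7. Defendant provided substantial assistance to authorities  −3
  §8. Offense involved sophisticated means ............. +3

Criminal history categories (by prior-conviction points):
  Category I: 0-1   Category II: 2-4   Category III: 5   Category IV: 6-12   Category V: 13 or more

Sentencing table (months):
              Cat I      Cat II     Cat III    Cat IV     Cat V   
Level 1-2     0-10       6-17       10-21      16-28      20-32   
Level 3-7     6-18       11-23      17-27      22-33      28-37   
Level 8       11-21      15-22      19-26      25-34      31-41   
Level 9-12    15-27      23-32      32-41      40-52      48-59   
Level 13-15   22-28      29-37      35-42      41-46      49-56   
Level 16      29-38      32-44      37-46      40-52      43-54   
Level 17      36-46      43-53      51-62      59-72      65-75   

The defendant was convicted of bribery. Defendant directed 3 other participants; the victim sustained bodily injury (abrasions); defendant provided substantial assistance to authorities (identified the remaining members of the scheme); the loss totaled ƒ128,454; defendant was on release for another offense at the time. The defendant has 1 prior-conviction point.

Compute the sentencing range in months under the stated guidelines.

Base offense level for bribery: 2.
§1 applies: 2 + 2 = 4.
§2 applies (level before this adjustment is 4 < 7, so +2): 4 + 2 = 6.
§3 applies: 6 + 2 = 8.
§4 does not apply.
§5 applies (level before this adjustment is 8 ≥ 6, so +4): 8 + 4 = 12.
§6 does not apply.
§7 applies: 12 − 3 = 9.
§8 does not apply.
Final offense level: 9.
Criminal history: 1 prior point → Category I (0-1).
Level 9 falls in the 9-12 band.
Grid: Level 9-12 × Category I = 15-27 months.

15-27 months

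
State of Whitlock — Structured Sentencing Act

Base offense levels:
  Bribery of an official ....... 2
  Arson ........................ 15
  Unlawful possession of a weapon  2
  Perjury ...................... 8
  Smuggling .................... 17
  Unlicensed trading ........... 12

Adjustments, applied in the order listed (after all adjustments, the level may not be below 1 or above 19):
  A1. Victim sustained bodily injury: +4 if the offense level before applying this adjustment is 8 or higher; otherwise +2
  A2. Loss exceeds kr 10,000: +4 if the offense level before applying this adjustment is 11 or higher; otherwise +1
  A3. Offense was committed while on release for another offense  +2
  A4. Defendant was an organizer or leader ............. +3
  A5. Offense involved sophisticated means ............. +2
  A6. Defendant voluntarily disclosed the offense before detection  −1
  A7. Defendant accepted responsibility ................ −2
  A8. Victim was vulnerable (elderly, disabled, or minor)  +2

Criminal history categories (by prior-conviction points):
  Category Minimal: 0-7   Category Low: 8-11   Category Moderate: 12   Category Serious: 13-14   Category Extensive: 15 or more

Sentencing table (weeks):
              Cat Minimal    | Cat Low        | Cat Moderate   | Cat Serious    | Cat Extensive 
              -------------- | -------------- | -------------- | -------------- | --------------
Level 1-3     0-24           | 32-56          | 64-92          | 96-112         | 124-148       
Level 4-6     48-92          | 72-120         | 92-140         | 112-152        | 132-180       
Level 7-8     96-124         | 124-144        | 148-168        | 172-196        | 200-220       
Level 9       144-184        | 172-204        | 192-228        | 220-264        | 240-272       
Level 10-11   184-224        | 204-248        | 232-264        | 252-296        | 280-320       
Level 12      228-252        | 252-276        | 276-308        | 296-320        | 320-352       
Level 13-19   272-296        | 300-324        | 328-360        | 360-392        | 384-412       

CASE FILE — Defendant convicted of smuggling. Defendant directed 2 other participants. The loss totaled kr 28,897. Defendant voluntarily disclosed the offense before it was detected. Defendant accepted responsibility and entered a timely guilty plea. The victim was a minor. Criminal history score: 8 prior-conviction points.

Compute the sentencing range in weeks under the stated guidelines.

300-324 weeks

Base offense level for smuggling: 17.
A1 does not apply.
A2 applies (level before this adjustment is 17 ≥ 11, so +4): 17 + 4 = 21.
A3 does not apply.
A4 applies: 21 + 3 = 24.
A5 does not apply.
A6 applies: 24 − 1 = 23.
A7 applies: 23 − 2 = 21.
A8 applies: 21 + 2 = 23.
Level 23 exceeds the maximum of 19; capped at 19.
Final offense level: 19.
Criminal history: 8 prior points → Category Low (8-11).
Level 19 falls in the 13-19 band.
Grid: Level 13-19 × Category Low = 300-324 weeks.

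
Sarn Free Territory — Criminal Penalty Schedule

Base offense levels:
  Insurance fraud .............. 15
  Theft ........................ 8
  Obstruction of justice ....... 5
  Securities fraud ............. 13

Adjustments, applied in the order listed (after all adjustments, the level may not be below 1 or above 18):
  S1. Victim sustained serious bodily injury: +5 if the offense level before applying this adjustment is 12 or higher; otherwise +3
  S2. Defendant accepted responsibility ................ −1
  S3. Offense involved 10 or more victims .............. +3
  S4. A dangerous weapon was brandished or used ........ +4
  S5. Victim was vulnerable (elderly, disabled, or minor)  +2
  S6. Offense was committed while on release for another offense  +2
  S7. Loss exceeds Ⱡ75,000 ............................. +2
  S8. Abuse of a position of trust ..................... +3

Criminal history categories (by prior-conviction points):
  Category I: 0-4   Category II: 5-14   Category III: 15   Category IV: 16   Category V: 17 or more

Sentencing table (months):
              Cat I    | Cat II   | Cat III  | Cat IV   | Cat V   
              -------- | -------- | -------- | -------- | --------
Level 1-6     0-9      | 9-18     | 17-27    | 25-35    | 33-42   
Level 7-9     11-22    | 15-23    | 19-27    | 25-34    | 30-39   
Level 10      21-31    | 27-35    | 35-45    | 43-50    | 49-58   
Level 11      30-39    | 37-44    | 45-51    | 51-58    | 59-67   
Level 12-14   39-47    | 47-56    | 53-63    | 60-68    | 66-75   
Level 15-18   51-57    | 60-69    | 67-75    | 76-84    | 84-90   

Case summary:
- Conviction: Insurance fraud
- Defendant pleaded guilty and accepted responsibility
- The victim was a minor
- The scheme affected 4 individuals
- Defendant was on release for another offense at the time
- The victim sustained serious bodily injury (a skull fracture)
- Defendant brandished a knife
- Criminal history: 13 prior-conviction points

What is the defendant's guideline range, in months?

60-69 months

Base offense level for insurance fraud: 15.
S1 applies (level before this adjustment is 15 ≥ 12, so +5): 15 + 5 = 20.
S2 applies: 20 − 1 = 19.
S4 applies: 19 + 4 = 23.
S5 applies: 23 + 2 = 25.
S6 applies: 25 + 2 = 27.
S8 does not apply.
Level 27 exceeds the maximum of 18; capped at 18.
Final offense level: 18.
Criminal history: 13 prior points → Category II (5-14).
Level 18 falls in the 15-18 band.
Grid: Level 15-18 × Category II = 60-69 months.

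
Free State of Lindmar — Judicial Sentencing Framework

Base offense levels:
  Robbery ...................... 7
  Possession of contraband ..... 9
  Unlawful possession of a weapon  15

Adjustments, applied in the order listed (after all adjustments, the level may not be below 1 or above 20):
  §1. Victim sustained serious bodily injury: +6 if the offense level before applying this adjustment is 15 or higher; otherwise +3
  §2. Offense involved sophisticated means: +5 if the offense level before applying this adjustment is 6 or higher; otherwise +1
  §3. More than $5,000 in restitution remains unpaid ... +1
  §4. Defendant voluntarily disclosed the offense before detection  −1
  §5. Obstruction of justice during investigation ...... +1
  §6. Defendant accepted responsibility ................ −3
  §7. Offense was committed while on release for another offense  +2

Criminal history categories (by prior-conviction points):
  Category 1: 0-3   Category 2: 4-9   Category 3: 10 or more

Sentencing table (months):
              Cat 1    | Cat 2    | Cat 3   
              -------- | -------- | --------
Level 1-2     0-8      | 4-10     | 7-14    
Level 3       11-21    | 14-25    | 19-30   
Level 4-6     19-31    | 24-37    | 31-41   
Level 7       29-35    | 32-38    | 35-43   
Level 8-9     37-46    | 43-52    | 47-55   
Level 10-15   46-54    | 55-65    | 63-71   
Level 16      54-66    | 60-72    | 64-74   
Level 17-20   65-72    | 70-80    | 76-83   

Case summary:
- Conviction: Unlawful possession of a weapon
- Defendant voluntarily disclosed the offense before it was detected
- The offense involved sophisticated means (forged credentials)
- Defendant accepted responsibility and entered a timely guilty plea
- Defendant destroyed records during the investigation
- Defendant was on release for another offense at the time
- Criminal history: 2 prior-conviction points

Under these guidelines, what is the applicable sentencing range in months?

Base offense level for unlawful possession of a weapon: 15.
§1 does not apply.
§2 applies (level before this adjustment is 15 ≥ 6, so +5): 15 + 5 = 20.
§3 does not apply.
§4 applies: 20 − 1 = 19.
§5 applies: 19 + 1 = 20.
§6 applies: 20 − 3 = 17.
§7 applies: 17 + 2 = 19.
Final offense level: 19.
Criminal history: 2 prior points → Category 1 (0-3).
Level 19 falls in the 17-20 band.
Grid: Level 17-20 × Category 1 = 65-72 months.

65-72 months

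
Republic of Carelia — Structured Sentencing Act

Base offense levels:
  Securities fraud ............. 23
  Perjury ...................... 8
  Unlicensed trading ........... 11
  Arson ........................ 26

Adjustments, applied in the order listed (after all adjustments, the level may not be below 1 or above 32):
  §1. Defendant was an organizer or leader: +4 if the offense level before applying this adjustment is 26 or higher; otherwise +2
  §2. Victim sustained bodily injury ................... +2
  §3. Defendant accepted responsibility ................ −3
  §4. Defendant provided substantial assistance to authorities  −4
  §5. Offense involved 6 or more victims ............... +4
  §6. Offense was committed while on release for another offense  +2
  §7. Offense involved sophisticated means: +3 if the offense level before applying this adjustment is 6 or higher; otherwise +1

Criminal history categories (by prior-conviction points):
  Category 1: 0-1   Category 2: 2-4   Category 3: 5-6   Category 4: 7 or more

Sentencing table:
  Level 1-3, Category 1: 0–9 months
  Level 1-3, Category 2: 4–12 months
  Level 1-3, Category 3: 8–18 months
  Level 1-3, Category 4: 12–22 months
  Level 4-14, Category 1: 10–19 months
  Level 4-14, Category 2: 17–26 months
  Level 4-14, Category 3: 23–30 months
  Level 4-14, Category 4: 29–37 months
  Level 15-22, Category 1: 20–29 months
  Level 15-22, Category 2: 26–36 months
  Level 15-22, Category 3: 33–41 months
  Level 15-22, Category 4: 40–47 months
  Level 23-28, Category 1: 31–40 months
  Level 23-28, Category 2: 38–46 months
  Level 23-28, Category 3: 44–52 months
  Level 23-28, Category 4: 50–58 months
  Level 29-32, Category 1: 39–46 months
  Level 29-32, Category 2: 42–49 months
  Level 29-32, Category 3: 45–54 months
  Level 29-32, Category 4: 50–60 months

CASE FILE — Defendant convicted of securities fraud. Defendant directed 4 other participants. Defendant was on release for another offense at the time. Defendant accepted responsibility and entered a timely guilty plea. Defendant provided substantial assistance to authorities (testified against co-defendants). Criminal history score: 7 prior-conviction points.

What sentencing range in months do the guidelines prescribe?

40-47 months

Base offense level for securities fraud: 23.
§1 applies (level before this adjustment is 23 < 26, so +2): 23 + 2 = 25.
§3 applies: 25 − 3 = 22.
§4 applies: 22 − 4 = 18.
§6 applies: 18 + 2 = 20.
Final offense level: 20.
Criminal history: 7 prior points → Category 4 (7+).
Level 20 falls in the 15-22 band.
Grid: Level 15-22 × Category 4 = 40-47 months.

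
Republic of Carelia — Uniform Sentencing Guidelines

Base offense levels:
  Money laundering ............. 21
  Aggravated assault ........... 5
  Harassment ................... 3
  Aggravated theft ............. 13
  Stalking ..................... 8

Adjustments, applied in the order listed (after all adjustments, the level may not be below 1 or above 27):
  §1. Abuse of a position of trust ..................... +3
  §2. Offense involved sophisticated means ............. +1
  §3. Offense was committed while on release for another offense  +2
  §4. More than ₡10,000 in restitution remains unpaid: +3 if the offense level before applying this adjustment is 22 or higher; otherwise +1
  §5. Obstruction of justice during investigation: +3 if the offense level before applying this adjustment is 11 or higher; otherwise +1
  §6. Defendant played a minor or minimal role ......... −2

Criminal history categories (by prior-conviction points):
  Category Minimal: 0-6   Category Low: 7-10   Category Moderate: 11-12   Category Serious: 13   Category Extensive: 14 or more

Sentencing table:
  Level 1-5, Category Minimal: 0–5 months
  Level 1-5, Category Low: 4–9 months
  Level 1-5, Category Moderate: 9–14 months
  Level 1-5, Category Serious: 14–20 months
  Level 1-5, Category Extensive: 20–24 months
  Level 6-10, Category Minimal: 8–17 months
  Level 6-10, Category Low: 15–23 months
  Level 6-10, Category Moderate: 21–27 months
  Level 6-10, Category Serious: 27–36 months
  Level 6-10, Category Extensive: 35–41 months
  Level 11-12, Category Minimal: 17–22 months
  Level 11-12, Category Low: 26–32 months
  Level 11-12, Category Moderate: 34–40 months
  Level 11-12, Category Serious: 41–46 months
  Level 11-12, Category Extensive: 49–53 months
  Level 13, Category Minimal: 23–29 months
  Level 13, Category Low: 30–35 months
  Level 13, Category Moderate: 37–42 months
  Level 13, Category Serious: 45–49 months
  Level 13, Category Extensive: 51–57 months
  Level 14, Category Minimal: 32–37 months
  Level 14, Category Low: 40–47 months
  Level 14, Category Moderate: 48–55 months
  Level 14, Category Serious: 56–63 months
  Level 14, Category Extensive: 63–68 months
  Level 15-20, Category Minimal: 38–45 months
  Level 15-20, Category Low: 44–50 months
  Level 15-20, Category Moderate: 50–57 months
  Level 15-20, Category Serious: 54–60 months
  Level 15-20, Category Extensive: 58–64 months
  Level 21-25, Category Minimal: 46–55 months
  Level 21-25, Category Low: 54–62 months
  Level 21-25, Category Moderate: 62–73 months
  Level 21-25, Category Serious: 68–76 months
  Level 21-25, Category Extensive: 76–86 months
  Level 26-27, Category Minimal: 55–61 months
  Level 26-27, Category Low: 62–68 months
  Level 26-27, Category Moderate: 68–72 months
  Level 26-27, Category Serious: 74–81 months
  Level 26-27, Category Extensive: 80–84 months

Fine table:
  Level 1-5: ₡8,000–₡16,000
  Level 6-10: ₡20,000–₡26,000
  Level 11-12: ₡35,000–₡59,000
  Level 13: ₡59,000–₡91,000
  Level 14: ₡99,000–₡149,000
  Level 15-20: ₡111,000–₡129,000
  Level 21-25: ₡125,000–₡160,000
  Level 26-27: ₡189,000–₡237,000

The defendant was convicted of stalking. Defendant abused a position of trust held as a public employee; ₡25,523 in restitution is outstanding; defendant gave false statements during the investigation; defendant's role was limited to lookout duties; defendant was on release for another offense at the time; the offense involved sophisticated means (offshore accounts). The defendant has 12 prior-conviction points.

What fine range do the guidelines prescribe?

Base offense level for stalking: 8.
§1 applies: 8 + 3 = 11.
§2 applies: 11 + 1 = 12.
§3 applies: 12 + 2 = 14.
§4 applies (level before this adjustment is 14 < 22, so +1): 14 + 1 = 15.
§5 applies (level before this adjustment is 15 ≥ 11, so +3): 15 + 3 = 18.
§6 applies: 18 − 2 = 16.
Final offense level: 16.
Level 16 falls in the 15-20 band.
Fine table: Level 15-20 → ₡111,000–₡129,000.

₡111,000–₡129,000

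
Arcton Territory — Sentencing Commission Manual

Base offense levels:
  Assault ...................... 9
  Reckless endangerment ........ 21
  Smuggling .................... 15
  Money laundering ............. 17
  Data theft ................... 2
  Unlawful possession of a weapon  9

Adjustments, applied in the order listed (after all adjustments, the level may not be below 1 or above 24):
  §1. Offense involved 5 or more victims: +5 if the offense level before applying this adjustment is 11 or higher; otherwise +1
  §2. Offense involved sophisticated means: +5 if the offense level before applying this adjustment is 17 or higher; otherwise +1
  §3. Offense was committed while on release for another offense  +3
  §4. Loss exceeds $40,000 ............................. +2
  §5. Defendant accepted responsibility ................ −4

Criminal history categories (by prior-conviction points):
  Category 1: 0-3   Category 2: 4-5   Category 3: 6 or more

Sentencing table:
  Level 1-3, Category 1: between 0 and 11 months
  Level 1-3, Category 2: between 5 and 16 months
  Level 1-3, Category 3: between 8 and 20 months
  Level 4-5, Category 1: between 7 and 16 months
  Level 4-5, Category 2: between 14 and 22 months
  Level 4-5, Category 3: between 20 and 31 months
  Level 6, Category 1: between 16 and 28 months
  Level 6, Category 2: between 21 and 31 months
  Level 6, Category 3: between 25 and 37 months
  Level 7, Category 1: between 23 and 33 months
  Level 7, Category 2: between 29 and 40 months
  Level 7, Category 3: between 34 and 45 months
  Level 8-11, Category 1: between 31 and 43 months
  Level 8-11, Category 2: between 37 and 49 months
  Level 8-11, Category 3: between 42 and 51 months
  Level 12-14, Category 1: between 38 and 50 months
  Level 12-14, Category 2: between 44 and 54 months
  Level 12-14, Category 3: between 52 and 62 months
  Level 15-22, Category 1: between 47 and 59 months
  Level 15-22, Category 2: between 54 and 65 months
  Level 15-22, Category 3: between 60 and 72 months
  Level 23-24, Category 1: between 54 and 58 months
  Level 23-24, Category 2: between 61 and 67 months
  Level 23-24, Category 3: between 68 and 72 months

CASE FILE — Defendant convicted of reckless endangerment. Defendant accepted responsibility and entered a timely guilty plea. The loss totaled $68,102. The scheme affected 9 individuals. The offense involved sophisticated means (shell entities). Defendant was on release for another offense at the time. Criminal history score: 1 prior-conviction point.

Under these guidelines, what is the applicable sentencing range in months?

54-58 months

Base offense level for reckless endangerment: 21.
§1 applies (level before this adjustment is 21 ≥ 11, so +5): 21 + 5 = 26.
§2 applies (level before this adjustment is 26 ≥ 17, so +5): 26 + 5 = 31.
§3 applies: 31 + 3 = 34.
§4 applies: 34 + 2 = 36.
§5 applies: 36 − 4 = 32.
Level 32 exceeds the maximum of 24; capped at 24.
Final offense level: 24.
Criminal history: 1 prior point → Category 1 (0-3).
Level 24 falls in the 23-24 band.
Grid: Level 23-24 × Category 1 = 54-58 months.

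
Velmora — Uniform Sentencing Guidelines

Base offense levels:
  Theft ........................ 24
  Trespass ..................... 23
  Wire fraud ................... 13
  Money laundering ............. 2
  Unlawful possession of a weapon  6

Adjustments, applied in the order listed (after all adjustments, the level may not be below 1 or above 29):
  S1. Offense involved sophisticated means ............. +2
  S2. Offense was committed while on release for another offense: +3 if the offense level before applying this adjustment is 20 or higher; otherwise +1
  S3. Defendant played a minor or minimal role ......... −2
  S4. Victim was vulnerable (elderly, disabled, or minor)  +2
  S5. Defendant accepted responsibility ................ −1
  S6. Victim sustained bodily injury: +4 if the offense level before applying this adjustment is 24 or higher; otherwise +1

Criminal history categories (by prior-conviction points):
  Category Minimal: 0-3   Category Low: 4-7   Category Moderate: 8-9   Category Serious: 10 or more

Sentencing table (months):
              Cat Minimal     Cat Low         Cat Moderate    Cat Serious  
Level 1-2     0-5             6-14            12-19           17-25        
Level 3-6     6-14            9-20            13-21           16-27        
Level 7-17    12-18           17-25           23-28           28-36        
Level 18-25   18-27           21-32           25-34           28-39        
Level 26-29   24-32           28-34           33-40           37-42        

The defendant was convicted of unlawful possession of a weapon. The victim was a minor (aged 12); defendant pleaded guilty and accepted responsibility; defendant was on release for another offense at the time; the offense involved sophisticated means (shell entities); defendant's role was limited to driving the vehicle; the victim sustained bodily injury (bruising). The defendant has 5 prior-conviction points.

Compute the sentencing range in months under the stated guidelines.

17-25 months

Base offense level for unlawful possession of a weapon: 6.
S1 applies: 6 + 2 = 8.
S2 applies (level before this adjustment is 8 < 20, so +1): 8 + 1 = 9.
S3 applies: 9 − 2 = 7.
S4 applies: 7 + 2 = 9.
S5 applies: 9 − 1 = 8.
S6 applies (level before this adjustment is 8 < 24, so +1): 8 + 1 = 9.
Final offense level: 9.
Criminal history: 5 prior points → Category Low (4-7).
Level 9 falls in the 7-17 band.
Grid: Level 7-17 × Category Low = 17-25 months.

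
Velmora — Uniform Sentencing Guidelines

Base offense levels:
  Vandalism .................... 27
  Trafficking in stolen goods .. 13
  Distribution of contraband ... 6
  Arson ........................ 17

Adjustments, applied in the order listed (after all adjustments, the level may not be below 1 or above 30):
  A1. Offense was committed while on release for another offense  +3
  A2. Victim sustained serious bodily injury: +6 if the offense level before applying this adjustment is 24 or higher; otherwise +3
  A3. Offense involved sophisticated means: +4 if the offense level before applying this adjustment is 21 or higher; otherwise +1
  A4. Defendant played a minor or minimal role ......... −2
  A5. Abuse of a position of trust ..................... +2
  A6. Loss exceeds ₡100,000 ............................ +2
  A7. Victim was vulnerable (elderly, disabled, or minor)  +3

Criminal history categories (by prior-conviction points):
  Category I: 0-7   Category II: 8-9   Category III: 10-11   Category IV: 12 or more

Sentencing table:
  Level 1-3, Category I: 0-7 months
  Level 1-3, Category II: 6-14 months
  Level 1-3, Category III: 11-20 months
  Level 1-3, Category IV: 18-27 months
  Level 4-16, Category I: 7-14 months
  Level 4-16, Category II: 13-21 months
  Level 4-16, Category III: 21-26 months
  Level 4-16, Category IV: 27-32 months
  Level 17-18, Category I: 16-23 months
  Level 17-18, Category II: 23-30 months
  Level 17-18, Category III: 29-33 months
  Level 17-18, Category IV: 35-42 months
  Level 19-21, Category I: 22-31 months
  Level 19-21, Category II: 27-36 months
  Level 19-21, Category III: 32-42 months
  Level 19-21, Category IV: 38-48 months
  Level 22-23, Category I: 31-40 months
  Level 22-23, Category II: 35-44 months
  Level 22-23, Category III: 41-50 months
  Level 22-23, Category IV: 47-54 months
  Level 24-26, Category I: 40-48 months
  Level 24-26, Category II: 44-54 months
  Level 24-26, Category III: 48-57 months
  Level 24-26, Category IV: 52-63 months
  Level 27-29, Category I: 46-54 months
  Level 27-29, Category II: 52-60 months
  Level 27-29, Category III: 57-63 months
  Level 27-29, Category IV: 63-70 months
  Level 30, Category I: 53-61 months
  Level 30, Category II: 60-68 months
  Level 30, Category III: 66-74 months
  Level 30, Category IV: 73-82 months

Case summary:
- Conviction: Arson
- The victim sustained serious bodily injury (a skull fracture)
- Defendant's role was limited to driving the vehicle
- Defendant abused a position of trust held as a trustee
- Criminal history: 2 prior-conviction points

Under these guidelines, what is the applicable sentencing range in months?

22-31 months

Base offense level for arson: 17.
A2 applies (level before this adjustment is 17 < 24, so +3): 17 + 3 = 20.
A3 does not apply.
A4 applies: 20 − 2 = 18.
A5 applies: 18 + 2 = 20.
A6 does not apply.
Final offense level: 20.
Criminal history: 2 prior points → Category I (0-7).
Level 20 falls in the 19-21 band.
Grid: Level 19-21 × Category I = 22-31 months.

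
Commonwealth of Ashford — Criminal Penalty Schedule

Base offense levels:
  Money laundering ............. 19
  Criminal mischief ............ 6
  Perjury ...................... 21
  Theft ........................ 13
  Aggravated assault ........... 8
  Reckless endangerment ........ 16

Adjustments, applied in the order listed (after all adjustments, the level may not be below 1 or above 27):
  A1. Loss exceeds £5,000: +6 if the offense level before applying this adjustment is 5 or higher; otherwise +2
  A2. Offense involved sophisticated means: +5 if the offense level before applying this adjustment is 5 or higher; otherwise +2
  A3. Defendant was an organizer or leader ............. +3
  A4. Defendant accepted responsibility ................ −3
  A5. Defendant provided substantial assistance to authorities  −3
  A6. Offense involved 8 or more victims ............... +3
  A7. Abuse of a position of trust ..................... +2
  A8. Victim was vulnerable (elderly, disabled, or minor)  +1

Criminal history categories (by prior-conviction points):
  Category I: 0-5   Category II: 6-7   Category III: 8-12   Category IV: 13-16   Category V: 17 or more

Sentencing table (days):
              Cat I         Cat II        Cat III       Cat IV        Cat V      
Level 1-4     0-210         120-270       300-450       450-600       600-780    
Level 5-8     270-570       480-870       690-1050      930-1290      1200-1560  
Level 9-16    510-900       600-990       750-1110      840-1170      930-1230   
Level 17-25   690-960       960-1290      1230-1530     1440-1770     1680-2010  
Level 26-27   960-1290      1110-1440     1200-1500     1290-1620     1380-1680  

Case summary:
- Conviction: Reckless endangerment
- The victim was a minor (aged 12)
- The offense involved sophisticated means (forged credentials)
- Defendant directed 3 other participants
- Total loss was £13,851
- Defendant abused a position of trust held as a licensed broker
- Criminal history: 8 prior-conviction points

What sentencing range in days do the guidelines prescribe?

Base offense level for reckless endangerment: 16.
A1 applies (level before this adjustment is 16 ≥ 5, so +6): 16 + 6 = 22.
A2 applies (level before this adjustment is 22 ≥ 5, so +5): 22 + 5 = 27.
A3 applies: 27 + 3 = 30.
A4 does not apply.
A5 does not apply.
A7 applies: 30 + 2 = 32.
A8 applies: 32 + 1 = 33.
Level 33 exceeds the maximum of 27; capped at 27.
Final offense level: 27.
Criminal history: 8 prior points → Category III (8-12).
Level 27 falls in the 26-27 band.
Grid: Level 26-27 × Category III = 1200-1500 days.

1200-1500 days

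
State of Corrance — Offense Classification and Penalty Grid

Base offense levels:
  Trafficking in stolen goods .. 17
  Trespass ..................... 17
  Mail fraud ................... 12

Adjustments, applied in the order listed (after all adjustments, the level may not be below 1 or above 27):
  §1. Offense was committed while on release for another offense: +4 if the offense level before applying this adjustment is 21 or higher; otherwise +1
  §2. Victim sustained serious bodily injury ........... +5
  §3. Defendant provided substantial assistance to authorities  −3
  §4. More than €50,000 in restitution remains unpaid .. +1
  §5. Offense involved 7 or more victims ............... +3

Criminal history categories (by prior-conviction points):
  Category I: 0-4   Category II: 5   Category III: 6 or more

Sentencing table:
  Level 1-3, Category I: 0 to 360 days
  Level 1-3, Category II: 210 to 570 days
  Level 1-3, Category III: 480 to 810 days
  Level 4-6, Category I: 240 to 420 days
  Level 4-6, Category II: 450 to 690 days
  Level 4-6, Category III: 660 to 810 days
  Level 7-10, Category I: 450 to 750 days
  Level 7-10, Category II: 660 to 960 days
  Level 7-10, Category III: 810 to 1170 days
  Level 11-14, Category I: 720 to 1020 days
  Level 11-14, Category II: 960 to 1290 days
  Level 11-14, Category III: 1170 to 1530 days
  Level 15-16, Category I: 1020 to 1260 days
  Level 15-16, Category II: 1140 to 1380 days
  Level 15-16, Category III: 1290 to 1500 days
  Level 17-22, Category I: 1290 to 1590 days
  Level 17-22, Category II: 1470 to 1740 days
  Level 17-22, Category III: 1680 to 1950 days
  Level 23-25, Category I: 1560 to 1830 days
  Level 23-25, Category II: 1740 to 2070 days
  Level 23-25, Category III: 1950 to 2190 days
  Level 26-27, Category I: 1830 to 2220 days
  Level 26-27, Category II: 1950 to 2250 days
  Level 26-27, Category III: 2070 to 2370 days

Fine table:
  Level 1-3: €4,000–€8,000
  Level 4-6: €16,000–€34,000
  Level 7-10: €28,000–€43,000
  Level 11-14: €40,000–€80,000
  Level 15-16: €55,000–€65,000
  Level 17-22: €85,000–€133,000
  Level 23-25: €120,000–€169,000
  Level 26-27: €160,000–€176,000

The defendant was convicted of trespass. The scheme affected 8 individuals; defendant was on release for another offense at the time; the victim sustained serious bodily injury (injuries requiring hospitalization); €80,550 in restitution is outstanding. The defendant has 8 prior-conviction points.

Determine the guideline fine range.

Base offense level for trespass: 17.
§1 applies (level before this adjustment is 17 < 21, so +1): 17 + 1 = 18.
§2 applies: 18 + 5 = 23.
§4 applies: 23 + 1 = 24.
§5 applies: 24 + 3 = 27.
Final offense level: 27.
Level 27 falls in the 26-27 band.
Fine table: Level 26-27 → €160,000–€176,000.

€160,000–€176,000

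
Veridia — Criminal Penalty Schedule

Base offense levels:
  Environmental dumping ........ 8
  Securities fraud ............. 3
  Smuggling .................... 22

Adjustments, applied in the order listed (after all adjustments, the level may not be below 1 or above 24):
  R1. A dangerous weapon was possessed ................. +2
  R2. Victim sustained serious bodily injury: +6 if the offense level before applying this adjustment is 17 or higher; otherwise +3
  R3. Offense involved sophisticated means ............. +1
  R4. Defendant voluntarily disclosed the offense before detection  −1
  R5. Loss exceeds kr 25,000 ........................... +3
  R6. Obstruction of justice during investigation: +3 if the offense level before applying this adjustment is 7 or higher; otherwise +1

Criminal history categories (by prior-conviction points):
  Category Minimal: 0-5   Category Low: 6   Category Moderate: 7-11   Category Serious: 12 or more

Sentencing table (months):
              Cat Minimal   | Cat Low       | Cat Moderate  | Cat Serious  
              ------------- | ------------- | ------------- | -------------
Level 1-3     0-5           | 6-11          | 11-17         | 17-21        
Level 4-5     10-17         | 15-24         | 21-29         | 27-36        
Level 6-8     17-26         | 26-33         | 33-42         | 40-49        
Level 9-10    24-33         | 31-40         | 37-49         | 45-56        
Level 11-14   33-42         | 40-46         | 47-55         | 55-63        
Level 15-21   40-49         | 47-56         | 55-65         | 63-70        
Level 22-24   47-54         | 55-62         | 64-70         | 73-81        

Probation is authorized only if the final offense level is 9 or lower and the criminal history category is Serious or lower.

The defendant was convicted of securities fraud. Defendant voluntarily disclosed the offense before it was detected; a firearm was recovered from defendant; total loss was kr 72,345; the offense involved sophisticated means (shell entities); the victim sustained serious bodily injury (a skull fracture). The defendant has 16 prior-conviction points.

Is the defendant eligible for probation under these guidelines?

No

Base offense level for securities fraud: 3.
R1 applies: 3 + 2 = 5.
R2 applies (level before this adjustment is 5 < 17, so +3): 5 + 3 = 8.
R3 applies: 8 + 1 = 9.
R4 applies: 9 − 1 = 8.
R5 applies: 8 + 3 = 11.
Final offense level: 11.
Criminal history: 16 prior points → Category Serious (12+).
Level 11 falls in the 11-14 band.
Grid: Level 11-14 × Category Serious = 55-63 months.
Probation check: level 11 > 9 and category Serious ≤ Serious → not eligible.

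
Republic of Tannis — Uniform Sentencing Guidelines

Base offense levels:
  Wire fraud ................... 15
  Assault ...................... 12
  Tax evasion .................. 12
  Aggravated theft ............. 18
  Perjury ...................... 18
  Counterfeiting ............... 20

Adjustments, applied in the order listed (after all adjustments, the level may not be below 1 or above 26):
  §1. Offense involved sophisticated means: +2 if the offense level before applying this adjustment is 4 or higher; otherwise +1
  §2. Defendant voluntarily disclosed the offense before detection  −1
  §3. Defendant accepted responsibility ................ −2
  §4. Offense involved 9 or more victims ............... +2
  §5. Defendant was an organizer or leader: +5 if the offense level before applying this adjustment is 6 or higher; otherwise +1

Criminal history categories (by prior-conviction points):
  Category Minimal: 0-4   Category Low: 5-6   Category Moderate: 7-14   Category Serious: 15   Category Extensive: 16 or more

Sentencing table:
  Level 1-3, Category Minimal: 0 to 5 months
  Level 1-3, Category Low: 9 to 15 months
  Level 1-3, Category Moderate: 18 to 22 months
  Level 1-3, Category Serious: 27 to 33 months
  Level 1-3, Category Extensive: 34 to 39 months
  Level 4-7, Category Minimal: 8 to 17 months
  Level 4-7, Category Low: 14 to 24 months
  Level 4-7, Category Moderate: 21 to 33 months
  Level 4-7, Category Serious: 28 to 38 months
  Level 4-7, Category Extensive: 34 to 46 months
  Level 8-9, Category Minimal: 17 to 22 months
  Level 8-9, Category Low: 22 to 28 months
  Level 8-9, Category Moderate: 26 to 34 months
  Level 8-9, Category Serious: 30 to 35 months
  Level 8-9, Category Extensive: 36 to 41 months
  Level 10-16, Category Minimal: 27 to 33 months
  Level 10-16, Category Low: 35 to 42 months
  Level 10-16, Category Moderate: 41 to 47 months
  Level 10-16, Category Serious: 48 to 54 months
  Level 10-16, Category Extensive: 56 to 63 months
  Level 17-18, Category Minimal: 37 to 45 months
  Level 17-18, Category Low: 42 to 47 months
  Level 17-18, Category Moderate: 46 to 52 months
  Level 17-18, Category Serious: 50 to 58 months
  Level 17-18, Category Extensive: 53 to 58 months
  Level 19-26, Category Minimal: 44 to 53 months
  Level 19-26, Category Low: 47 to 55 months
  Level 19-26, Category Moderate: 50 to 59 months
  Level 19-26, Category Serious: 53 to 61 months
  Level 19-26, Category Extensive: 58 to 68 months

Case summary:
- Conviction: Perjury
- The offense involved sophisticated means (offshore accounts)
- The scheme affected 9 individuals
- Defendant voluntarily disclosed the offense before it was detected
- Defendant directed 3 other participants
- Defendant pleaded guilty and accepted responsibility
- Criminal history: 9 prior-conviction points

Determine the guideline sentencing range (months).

50-59 months

Base offense level for perjury: 18.
§1 applies (level before this adjustment is 18 ≥ 4, so +2): 18 + 2 = 20.
§2 applies: 20 − 1 = 19.
§3 applies: 19 − 2 = 17.
§4 applies: 17 + 2 = 19.
§5 applies (level before this adjustment is 19 ≥ 6, so +5): 19 + 5 = 24.
Final offense level: 24.
Criminal history: 9 prior points → Category Moderate (7-14).
Level 24 falls in the 19-26 band.
Grid: Level 19-26 × Category Moderate = 50-59 months.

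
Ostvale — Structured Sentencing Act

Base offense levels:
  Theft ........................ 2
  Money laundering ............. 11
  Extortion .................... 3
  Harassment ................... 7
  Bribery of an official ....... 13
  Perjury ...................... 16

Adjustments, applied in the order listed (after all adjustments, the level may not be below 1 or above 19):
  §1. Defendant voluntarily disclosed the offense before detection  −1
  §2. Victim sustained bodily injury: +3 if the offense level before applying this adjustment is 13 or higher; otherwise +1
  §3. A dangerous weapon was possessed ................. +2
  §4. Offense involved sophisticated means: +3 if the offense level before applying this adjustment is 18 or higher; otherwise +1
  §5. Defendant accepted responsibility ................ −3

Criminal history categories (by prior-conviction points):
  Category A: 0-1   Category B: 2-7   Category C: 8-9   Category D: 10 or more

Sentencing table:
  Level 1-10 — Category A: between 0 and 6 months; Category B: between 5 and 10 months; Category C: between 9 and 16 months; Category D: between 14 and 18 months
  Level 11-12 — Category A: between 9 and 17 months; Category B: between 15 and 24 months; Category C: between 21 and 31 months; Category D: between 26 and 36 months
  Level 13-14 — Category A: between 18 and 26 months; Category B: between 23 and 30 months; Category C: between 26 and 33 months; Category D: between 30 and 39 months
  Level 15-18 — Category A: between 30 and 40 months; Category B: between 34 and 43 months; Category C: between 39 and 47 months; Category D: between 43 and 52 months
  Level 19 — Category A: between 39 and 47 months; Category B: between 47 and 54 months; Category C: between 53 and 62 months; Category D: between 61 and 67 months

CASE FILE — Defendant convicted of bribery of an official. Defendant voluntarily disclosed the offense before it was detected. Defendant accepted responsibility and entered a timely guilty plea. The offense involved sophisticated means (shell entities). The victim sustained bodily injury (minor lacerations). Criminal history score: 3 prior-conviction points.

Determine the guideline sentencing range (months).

15-24 months

Base offense level for bribery of an official: 13.
§1 applies: 13 − 1 = 12.
§2 applies (level before this adjustment is 12 < 13, so +1): 12 + 1 = 13.
§3 does not apply.
§4 applies (level before this adjustment is 13 < 18, so +1): 13 + 1 = 14.
§5 applies: 14 − 3 = 11.
Final offense level: 11.
Criminal history: 3 prior points → Category B (2-7).
Level 11 falls in the 11-12 band.
Grid: Level 11-12 × Category B = 15-24 months.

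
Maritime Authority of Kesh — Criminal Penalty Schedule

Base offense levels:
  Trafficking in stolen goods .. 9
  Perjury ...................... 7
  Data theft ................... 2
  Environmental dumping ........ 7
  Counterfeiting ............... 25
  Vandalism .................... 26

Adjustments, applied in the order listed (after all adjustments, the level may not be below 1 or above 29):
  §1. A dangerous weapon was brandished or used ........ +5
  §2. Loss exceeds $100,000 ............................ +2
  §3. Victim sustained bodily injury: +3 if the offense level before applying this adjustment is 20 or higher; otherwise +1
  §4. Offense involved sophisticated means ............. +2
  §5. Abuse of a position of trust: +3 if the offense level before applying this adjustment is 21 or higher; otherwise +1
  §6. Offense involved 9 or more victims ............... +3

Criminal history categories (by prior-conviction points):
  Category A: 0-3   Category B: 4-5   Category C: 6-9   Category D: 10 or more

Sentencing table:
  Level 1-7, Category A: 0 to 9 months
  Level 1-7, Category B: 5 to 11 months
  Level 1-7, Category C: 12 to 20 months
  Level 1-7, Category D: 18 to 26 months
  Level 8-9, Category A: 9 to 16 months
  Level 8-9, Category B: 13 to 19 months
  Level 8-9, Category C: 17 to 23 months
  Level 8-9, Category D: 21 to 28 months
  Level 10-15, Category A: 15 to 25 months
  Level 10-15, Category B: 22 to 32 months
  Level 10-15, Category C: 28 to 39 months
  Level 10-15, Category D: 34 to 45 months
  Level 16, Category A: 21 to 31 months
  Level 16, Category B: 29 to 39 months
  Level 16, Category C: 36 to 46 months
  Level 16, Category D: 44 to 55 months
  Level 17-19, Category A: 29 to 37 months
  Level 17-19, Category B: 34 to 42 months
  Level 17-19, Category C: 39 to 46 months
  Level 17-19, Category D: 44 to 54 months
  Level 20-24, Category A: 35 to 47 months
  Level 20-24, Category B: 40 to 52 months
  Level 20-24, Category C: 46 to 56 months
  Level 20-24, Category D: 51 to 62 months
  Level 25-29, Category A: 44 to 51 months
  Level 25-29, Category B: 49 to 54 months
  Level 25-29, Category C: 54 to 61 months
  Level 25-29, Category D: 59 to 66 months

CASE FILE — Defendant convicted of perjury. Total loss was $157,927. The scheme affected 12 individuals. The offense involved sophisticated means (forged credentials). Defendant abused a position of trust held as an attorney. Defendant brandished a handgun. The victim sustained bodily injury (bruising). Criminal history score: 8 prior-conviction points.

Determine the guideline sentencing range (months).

Base offense level for perjury: 7.
§1 applies: 7 + 5 = 12.
§2 applies: 12 + 2 = 14.
§3 applies (level before this adjustment is 14 < 20, so +1): 14 + 1 = 15.
§4 applies: 15 + 2 = 17.
§5 applies (level before this adjustment is 17 < 21, so +1): 17 + 1 = 18.
§6 applies: 18 + 3 = 21.
Final offense level: 21.
Criminal history: 8 prior points → Category C (6-9).
Level 21 falls in the 20-24 band.
Grid: Level 20-24 × Category C = 46-56 months.

46-56 months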